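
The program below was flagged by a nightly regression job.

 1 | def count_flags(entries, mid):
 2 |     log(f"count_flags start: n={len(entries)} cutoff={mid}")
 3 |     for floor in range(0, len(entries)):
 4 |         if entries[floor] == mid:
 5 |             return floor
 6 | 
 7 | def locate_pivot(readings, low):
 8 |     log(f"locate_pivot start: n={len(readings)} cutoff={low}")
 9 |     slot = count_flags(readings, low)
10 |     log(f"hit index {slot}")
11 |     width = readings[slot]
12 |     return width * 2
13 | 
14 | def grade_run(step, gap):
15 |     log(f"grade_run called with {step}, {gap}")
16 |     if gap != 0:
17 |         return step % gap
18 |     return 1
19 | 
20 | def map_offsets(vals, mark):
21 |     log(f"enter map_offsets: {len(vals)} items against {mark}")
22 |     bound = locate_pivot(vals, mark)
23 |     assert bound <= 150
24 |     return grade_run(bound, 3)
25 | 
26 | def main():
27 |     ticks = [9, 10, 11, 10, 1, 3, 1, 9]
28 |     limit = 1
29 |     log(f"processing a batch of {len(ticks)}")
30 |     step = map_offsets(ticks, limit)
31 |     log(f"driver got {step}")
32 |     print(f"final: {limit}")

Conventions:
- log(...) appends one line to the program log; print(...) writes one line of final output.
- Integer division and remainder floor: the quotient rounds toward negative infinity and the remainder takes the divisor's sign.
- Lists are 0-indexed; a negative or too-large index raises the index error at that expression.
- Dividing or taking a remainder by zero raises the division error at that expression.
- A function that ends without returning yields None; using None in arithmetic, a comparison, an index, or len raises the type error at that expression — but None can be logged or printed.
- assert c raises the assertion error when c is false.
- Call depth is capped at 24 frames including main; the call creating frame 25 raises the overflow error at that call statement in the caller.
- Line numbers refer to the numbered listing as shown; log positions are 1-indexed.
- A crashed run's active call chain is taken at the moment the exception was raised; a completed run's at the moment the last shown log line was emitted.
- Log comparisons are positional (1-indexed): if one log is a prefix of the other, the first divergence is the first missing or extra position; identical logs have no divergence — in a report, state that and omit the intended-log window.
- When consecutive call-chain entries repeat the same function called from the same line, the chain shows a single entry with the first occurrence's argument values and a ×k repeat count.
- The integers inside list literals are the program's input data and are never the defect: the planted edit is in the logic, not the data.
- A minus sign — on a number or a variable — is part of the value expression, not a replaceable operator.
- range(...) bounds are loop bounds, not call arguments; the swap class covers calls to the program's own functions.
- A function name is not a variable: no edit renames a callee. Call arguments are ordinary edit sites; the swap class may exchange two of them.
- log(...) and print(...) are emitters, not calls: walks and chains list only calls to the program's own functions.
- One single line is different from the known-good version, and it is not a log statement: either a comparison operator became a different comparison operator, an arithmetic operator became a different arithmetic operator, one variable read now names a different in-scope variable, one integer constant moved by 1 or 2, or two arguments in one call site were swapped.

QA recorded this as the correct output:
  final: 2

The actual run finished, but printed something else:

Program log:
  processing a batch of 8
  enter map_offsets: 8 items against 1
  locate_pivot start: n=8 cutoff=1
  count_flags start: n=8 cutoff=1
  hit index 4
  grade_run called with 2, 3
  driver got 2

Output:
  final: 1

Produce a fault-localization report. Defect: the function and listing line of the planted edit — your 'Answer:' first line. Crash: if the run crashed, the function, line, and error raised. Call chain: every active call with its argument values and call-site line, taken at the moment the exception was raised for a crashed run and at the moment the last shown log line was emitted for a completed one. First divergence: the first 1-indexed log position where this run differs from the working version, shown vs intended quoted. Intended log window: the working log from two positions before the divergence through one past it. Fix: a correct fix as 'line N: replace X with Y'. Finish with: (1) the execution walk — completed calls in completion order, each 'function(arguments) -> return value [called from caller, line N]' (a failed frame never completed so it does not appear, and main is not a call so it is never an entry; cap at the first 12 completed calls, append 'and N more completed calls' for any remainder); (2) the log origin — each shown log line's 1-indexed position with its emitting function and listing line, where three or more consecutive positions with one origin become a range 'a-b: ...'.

Answer: the defect is in main at line 32.
Key observation: The logs agree in full; only the final output differs.
Call chain: main.
First divergence: none (the log streams are identical).
Execution walk:
  count_flags([9, 10, 11, 10, 1, 3, 1, 9], 1) -> 4  [called from locate_pivot, line 9]
  locate_pivot([9, 10, 11, 10, 1, 3, 1, 9], 1) -> 2  [called from map_offsets, line 22]
  grade_run(2, 3) -> 2  [called from map_offsets, line 24]
  map_offsets([9, 10, 11, 10, 1, 3, 1, 9], 1) -> 2  [called from main, line 30]
Origin of each log line:
  1: from main, line 29
  2: from map_offsets, line 21
  3: from locate_pivot, line 8
  4: from count_flags, line 2
  5: from locate_pivot, line 10
  6: from grade_run, line 15
  7: from main, line 31
A correct fix: line 32: replace `limit` with `step`.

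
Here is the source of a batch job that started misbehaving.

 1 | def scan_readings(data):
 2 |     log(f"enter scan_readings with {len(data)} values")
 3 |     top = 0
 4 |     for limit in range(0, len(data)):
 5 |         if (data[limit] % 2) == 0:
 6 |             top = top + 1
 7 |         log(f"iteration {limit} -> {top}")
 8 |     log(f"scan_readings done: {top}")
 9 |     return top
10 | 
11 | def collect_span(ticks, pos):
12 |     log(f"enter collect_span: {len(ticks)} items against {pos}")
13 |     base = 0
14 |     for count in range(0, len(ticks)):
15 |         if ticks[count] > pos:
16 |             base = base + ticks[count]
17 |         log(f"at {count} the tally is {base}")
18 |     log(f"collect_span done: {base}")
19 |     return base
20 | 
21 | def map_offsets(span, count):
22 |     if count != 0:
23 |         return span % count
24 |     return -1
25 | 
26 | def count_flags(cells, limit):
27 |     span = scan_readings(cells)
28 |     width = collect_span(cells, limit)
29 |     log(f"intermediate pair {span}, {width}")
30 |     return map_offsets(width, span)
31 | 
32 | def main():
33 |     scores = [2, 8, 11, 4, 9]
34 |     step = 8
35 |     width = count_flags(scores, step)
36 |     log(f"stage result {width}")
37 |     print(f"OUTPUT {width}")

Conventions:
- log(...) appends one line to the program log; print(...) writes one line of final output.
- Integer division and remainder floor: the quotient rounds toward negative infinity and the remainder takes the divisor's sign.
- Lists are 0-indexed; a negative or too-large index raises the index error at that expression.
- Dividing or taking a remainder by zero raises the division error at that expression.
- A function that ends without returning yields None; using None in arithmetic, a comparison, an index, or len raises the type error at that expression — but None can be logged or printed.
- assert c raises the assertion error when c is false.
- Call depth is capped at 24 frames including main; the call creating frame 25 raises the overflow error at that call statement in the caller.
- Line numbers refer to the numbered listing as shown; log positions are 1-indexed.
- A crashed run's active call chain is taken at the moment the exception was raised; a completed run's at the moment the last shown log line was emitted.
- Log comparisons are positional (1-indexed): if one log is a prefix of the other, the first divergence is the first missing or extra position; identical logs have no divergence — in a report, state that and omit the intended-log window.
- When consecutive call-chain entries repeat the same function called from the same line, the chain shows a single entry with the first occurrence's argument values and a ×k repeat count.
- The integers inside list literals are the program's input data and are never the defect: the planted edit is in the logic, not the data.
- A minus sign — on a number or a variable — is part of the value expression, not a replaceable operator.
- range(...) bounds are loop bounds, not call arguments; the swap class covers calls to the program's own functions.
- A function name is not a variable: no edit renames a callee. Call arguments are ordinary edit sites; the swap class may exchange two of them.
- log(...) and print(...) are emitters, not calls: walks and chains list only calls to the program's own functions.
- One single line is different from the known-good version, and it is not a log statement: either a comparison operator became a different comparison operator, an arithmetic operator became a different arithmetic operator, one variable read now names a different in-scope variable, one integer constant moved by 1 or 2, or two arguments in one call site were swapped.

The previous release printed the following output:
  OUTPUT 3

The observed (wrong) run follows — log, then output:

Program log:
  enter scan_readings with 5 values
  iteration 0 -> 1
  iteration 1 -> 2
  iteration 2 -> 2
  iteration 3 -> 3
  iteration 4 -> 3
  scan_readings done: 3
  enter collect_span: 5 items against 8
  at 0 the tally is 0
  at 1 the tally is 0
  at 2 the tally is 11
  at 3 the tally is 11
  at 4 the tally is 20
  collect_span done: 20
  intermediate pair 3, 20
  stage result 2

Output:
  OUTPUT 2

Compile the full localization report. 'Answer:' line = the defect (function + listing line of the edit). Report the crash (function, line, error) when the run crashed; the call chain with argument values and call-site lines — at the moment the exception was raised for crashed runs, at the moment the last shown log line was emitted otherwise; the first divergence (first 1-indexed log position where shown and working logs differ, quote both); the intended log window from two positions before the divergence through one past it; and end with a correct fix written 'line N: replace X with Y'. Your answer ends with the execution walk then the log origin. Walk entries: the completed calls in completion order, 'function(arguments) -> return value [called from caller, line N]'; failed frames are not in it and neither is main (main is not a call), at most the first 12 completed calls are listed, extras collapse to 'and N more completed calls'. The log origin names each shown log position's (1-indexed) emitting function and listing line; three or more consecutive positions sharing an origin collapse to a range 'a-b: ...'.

Answer: the defect is in count_flags at line 30.
Key fact: At log position 16 the runs split — shown 'stage result 2', but the working version logs 'stage result 3'.
Call chain: main.
First divergence: position 16 — the shown line 'stage result 2' should read 'stage result 3'.
Intended log window:
  14: collect_span done: 20
  15: intermediate pair 3, 20
  16: stage result 3
Execution walk:
  scan_readings([2, 8, 11, 4, 9]) -> 3  [called from count_flags, line 27]
  collect_span([2, 8, 11, 4, 9], 8) -> 20  [called from count_flags, line 28]
  map_offsets(20, 3) -> 2  [called from count_flags, line 30]
  count_flags([2, 8, 11, 4, 9], 8) -> 2  [called from main, line 35]
Log origins:
  1: logged in scan_readings at line 2
  2-6: logged in scan_readings at line 7
  7: logged in scan_readings at line 8
  8: logged in collect_span at line 12
  9-13: logged in collect_span at line 17
  14: logged in collect_span at line 18
  15: logged in count_flags at line 29
  16: logged in main at line 36
A correct fix: line 30: replace `map_offsets(width, span)` with `map_offsets(span, width)`.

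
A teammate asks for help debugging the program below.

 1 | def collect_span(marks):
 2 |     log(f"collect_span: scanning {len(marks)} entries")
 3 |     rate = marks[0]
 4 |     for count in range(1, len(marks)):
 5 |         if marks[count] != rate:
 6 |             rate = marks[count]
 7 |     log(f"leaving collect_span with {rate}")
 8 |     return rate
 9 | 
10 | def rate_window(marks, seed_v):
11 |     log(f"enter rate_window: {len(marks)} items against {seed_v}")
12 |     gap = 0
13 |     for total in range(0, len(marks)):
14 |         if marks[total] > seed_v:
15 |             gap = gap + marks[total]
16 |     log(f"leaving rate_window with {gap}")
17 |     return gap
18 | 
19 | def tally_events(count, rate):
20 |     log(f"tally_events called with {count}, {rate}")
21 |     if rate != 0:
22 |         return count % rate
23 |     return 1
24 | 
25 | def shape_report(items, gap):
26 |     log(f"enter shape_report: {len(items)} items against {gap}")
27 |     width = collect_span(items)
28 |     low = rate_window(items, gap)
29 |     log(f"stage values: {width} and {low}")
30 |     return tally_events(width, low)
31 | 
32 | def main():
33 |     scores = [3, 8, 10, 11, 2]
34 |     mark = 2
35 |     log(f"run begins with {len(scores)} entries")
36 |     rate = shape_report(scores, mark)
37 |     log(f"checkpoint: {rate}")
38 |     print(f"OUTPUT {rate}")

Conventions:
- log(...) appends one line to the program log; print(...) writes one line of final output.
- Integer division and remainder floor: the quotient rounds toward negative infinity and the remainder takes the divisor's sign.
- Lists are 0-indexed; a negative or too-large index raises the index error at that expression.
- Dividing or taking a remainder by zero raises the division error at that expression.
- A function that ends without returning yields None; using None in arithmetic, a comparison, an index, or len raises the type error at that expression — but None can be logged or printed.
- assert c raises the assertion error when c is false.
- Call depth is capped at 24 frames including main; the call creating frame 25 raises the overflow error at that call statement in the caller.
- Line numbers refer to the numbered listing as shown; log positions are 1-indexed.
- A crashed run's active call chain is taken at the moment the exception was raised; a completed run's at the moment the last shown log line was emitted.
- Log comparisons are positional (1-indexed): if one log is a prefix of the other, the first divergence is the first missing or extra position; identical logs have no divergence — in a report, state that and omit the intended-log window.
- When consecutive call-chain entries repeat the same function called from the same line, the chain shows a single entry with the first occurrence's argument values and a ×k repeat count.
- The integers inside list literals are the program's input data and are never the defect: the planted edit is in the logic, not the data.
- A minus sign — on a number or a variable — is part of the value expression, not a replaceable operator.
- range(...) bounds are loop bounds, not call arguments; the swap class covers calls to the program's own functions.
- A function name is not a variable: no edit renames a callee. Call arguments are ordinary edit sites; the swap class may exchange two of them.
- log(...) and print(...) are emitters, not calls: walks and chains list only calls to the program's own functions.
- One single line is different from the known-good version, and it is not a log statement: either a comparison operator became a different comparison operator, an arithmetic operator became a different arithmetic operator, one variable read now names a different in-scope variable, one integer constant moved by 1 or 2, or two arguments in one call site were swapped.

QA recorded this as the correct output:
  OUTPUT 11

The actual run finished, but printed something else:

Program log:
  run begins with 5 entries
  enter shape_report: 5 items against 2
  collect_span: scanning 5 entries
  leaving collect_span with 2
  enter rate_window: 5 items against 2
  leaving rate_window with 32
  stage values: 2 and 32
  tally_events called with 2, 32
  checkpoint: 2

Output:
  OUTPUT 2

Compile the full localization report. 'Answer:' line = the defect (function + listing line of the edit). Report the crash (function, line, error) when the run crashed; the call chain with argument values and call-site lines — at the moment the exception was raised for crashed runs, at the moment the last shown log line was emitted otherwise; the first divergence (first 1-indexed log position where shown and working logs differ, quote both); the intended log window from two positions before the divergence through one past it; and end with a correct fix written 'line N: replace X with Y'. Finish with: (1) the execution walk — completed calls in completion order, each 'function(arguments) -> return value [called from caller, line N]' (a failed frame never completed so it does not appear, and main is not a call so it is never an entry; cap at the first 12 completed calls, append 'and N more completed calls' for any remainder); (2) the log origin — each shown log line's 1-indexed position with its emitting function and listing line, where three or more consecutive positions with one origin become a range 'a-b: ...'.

Answer: the defect is in collect_span at line 5.
Key fact: The log first diverges at position 4: the faulty run prints 'leaving collect_span with 2' where the working version prints 'leaving collect_span with 11'.
Call chain: main.
First divergence: position 4 — shown 'leaving collect_span with 2', intended 'leaving collect_span with 11'.
Intended log window:
  2: enter shape_report: 5 items against 2
  3: collect_span: scanning 5 entries
  4: leaving collect_span with 11
  5: enter rate_window: 5 items against 2
Execution walk:
  collect_span([3, 8, 10, 11, 2]) -> 2  [called from shape_report, line 27]
  rate_window([3, 8, 10, 11, 2], 2) -> 32  [called from shape_report, line 28]
  tally_events(2, 32) -> 2  [called from shape_report, line 30]
  shape_report([3, 8, 10, 11, 2], 2) -> 2  [called from main, line 36]
Origin of each log line:
  1: logged in main at line 35
  2: logged in shape_report at line 26
  3: logged in collect_span at line 2
  4: logged in collect_span at line 7
  5: logged in rate_window at line 11
  6: logged in rate_window at line 16
  7: logged in shape_report at line 29
  8: logged in tally_events at line 20
  9: logged in main at line 37
A correct fix: line 5: replace `!=` with `>`.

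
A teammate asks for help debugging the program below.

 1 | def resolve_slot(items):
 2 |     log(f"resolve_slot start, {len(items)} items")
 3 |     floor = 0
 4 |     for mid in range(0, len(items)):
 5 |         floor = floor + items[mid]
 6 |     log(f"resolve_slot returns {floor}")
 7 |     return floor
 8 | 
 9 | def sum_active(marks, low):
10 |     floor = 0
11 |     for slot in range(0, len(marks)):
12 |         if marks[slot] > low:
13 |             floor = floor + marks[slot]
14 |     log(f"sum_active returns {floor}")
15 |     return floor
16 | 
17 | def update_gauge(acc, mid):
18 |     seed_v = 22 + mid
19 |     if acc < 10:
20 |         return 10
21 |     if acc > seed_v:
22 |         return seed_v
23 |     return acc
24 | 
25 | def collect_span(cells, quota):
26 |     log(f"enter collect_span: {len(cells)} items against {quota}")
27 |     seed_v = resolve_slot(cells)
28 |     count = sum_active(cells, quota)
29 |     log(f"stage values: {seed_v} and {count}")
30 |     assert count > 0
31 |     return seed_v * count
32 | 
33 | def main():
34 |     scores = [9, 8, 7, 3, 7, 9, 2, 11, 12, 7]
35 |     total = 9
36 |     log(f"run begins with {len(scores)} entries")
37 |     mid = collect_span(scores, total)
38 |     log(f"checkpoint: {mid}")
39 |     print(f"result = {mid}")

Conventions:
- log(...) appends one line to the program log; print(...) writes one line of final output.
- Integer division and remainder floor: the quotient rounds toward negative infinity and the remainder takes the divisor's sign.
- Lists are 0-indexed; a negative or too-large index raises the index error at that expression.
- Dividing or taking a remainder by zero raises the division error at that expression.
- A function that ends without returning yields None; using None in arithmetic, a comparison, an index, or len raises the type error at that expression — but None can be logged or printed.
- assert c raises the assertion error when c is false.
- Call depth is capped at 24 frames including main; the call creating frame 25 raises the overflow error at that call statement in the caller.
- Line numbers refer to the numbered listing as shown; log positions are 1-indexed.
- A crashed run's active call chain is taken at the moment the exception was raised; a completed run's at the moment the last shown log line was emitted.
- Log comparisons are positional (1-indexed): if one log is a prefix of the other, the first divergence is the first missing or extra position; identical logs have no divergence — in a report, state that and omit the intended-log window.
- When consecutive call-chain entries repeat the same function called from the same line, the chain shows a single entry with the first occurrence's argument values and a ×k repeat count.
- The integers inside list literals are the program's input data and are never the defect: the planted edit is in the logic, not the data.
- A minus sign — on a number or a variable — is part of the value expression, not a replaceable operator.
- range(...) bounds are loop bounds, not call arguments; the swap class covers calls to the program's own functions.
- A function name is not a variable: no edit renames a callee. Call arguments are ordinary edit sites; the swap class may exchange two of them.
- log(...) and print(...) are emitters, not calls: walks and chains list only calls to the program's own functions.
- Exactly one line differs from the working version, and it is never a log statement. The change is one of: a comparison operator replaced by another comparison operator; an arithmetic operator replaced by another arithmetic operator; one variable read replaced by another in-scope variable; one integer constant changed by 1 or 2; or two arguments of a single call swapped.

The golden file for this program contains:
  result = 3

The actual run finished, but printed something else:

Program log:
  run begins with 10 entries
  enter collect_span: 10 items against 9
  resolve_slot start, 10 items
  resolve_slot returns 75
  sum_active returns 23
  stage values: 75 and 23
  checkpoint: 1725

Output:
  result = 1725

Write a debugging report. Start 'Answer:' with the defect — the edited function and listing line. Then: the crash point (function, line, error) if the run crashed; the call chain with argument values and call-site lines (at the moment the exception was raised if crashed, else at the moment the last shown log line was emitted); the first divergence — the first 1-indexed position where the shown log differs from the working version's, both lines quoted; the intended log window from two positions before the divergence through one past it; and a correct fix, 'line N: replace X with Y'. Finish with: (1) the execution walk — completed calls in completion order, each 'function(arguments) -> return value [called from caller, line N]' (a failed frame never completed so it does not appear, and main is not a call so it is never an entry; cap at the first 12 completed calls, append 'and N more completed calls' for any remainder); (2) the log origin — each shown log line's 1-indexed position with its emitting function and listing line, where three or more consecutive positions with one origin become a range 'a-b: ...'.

Answer: the defect is in collect_span at line 31.
Core observation: The log first diverges at position 7: the faulty run prints 'checkpoint: 1725' where the working version prints 'checkpoint: 3'.
Call chain: main.
First divergence: position 7 — shown 'checkpoint: 1725', intended 'checkpoint: 3'.
Intended log window:
  5: sum_active returns 23
  6: stage values: 75 and 23
  7: checkpoint: 3
Execution walk:
  resolve_slot([9, 8, 7, 3, 7, 9, 2, 11, 12, 7]) -> 75  [called from collect_span, line 27]
  sum_active([9, 8, 7, 3, 7, 9, 2, 11, 12, 7], 9) -> 23  [called from collect_span, line 28]
  collect_span([9, 8, 7, 3, 7, 9, 2, 11, 12, 7], 9) -> 1725  [called from main, line 37]
Origin of each log line:
  1 — main, line 36
  2 — collect_span, line 26
  3 — resolve_slot, line 2
  4 — resolve_slot, line 6
  5 — sum_active, line 14
  6 — collect_span, line 29
  7 — main, line 38
A correct fix: line 31: replace `*` with `//`.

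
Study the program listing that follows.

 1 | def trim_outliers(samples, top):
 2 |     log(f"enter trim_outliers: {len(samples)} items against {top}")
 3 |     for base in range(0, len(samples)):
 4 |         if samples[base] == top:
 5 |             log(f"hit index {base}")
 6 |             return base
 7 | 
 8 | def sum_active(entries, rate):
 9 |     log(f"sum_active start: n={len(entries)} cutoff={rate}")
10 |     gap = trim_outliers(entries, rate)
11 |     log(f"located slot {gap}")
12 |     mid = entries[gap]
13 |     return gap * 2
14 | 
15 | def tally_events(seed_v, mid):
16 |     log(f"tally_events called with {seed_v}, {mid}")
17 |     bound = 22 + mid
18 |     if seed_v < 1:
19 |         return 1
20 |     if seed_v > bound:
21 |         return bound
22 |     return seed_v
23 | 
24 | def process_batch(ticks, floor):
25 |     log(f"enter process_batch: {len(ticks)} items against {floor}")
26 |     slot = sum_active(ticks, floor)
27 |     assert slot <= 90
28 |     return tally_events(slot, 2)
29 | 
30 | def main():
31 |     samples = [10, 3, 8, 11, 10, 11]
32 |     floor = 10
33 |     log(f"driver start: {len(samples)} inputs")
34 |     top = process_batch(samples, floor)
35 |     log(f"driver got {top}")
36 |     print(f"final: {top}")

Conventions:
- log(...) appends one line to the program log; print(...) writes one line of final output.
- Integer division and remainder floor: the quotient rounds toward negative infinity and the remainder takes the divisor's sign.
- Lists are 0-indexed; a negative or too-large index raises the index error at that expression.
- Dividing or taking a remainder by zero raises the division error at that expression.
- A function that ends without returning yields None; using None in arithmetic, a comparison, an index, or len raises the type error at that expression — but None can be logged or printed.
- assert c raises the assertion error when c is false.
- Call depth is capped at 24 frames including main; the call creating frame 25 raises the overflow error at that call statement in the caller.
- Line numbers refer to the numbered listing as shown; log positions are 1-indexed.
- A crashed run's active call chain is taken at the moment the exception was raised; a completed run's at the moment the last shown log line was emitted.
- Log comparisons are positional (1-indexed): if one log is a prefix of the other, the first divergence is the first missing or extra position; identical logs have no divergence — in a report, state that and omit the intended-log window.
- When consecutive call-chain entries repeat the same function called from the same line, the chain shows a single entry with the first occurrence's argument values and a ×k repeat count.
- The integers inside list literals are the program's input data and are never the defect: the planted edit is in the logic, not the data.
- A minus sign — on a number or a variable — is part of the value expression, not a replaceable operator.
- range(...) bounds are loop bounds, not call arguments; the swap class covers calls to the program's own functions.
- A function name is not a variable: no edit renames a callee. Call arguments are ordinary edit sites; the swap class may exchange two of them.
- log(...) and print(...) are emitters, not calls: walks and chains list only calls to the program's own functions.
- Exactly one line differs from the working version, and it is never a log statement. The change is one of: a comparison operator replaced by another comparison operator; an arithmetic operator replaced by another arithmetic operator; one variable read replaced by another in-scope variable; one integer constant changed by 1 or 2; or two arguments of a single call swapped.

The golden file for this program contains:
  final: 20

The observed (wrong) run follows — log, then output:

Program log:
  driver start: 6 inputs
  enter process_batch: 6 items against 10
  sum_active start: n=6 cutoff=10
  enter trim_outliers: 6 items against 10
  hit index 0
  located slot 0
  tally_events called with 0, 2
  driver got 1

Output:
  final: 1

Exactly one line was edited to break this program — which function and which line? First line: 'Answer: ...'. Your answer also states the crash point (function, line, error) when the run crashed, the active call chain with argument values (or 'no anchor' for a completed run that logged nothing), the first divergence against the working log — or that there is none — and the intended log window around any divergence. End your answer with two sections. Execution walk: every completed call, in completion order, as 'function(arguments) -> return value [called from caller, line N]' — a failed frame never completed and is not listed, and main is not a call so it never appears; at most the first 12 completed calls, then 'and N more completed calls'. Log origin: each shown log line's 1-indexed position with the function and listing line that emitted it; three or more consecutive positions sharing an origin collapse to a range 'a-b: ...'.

Answer: the defect is in sum_active at line 13.
Core observation: Position 7 is the first bad log line: 'tally_events called with 0, 2' should read 'tally_events called with 20, 2'.
Call chain: main.
First divergence: position 7 — shown 'tally_events called with 0, 2', intended 'tally_events called with 20, 2'.
Intended log window:
  5: hit index 0
  6: located slot 0
  7: tally_events called with 20, 2
  8: driver got 20
Execution walk:
  trim_outliers([10, 3, 8, 11, 10, 11], 10) -> 0  [called from sum_active, line 10]
  sum_active([10, 3, 8, 11, 10, 11], 10) -> 0  [called from process_batch, line 26]
  tally_events(0, 2) -> 1  [called from process_batch, line 28]
  process_batch([10, 3, 8, 11, 10, 11], 10) -> 1  [called from main, line 34]
Log origin:
  1 — main, line 33
  2 — process_batch, line 25
  3 — sum_active, line 9
  4 — trim_outliers, line 2
  5 — trim_outliers, line 5
  6 — sum_active, line 11
  7 — tally_events, line 16
  8 — main, line 35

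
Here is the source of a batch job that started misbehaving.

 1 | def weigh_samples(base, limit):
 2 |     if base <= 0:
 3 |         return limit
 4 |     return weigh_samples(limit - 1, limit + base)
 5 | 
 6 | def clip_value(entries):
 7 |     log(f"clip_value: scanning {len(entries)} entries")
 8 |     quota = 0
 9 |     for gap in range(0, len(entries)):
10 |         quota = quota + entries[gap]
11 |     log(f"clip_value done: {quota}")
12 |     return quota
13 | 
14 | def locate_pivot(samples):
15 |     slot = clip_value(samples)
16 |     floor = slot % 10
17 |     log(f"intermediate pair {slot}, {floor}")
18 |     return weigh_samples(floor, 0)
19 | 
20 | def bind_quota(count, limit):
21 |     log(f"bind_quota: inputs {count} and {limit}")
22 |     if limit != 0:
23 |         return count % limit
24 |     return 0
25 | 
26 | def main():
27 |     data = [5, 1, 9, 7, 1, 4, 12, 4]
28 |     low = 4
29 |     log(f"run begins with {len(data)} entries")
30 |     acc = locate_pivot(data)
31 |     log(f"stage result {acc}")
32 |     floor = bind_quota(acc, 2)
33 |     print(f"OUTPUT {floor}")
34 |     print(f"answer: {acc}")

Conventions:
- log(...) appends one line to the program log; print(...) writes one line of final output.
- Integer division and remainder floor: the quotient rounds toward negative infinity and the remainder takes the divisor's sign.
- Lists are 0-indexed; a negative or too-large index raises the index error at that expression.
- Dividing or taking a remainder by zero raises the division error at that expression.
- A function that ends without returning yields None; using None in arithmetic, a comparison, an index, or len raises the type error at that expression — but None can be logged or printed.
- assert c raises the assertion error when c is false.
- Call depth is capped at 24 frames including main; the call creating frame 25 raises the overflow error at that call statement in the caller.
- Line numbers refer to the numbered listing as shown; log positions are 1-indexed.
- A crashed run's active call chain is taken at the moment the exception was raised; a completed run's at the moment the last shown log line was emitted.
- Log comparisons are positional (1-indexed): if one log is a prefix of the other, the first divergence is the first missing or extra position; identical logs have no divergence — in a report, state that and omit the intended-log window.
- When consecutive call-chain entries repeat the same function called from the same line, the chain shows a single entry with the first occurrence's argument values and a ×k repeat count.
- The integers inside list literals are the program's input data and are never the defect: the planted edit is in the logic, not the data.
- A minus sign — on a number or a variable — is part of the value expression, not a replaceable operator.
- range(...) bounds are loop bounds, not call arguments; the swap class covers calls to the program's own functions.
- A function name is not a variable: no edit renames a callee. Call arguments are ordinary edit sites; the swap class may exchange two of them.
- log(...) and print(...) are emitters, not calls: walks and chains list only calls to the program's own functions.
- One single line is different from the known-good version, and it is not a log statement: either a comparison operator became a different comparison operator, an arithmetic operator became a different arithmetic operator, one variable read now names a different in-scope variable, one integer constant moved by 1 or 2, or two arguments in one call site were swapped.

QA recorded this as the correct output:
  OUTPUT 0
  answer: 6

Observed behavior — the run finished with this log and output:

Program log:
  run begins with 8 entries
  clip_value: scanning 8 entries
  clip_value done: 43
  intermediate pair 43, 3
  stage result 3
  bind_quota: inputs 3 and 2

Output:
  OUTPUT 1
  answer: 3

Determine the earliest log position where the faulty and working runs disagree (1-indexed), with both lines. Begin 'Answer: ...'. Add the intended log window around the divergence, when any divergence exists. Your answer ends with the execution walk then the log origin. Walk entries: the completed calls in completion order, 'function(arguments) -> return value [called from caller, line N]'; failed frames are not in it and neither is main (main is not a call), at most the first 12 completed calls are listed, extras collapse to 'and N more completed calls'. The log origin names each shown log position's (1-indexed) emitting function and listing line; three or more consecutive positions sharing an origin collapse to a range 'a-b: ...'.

Answer: at position 5 the run shows 'stage result 3' where the working version logs 'stage result 6'.
Intended log window:
  3: clip_value done: 43
  4: intermediate pair 43, 3
  5: stage result 6
  6: bind_quota: inputs 6 and 2
Execution walk:
  clip_value([5, 1, 9, 7, 1, 4, 12, 4]) -> 43  [called from locate_pivot, line 15]
  weigh_samples(-1, 3) -> 3  [called from weigh_samples, line 4]
  weigh_samples(3, 0) -> 3  [called from locate_pivot, line 18]
  locate_pivot([5, 1, 9, 7, 1, 4, 12, 4]) -> 3  [called from main, line 30]
  bind_quota(3, 2) -> 1  [called from main, line 32]
Log origins:
  1: from main, line 29
  2: from clip_value, line 7
  3: from clip_value, line 11
  4: from locate_pivot, line 17
  5: from main, line 31
  6: from bind_quota, line 21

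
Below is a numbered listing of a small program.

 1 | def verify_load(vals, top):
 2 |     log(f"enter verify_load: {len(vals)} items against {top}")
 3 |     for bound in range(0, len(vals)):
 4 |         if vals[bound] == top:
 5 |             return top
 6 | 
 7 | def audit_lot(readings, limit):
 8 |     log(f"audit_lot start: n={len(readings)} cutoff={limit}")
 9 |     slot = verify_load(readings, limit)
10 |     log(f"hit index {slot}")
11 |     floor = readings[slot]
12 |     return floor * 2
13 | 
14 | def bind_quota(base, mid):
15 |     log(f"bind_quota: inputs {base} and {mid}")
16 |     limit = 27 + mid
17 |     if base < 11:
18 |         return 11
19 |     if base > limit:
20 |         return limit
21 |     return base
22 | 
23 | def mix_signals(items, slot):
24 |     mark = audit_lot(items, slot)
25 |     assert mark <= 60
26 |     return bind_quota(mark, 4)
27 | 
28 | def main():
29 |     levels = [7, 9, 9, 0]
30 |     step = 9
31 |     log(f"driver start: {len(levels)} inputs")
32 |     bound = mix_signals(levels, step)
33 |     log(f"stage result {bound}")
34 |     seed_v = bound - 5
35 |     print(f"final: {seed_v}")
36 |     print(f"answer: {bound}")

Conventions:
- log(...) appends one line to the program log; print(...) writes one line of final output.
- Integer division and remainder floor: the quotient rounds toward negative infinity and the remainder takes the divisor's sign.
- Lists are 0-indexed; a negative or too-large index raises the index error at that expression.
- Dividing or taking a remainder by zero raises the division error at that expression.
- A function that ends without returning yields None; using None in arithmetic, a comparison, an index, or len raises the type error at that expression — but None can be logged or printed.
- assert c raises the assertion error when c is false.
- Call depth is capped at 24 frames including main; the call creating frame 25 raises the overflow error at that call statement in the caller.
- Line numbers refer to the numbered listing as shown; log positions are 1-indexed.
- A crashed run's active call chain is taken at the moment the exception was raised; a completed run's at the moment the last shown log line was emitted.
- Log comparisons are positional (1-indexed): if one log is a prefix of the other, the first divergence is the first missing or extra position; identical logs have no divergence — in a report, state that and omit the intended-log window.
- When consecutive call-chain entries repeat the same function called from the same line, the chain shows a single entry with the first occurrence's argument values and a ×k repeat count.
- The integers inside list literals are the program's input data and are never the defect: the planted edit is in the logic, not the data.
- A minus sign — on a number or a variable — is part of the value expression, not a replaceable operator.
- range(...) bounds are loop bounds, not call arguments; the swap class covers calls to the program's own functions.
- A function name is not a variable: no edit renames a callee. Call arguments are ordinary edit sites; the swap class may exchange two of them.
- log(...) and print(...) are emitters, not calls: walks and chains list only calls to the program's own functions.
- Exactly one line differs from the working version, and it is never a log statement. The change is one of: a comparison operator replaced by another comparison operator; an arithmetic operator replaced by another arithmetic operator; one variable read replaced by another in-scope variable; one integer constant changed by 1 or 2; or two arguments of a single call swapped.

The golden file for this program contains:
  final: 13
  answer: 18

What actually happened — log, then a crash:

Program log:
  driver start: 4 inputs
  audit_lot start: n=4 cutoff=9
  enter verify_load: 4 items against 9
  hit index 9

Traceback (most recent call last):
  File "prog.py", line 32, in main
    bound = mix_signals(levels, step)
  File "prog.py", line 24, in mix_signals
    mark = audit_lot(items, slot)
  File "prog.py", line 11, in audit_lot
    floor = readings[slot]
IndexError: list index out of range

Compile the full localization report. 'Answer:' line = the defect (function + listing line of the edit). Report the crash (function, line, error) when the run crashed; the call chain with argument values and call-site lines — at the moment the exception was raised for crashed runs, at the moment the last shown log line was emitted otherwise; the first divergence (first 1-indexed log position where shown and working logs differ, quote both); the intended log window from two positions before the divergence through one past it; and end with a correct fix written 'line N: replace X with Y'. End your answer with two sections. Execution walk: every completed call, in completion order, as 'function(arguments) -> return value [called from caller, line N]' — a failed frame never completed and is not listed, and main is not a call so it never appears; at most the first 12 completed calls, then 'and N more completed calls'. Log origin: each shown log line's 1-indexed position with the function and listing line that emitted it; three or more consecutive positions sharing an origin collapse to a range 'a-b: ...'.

Answer: the defect is in verify_load at line 5.
Core observation: The log first diverges at position 4: the faulty run prints 'hit index 9' where the working version prints 'hit index 1'.
Crash: audit_lot, line 11, IndexError.
Call chain: main -> mix_signals([7, 9, 9, 0], 9) (called at line 32) -> audit_lot([7, 9, 9, 0], 9) (called at line 24).
First divergence: at position 4 the run shows 'hit index 9' where the working version logs 'hit index 1'.
Intended log window:
  2: audit_lot start: n=4 cutoff=9
  3: enter verify_load: 4 items against 9
  4: hit index 1
  5: bind_quota: inputs 18 and 4
Execution walk:
  verify_load([7, 9, 9, 0], 9) -> 9  [called from audit_lot, line 9]
Log line origins:
  1: logged in main at line 31
  2: logged in audit_lot at line 8
  3: logged in verify_load at line 2
  4: logged in audit_lot at line 10
A correct fix: line 5: replace `top` with `bound`.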